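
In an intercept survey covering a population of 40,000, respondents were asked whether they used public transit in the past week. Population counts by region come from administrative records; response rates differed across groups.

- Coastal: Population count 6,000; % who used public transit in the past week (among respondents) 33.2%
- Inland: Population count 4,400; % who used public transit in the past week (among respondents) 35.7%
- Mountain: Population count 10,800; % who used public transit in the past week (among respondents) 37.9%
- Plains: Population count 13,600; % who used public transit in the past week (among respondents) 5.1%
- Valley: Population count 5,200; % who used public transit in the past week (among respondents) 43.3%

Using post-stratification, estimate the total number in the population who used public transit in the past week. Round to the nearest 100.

Apply each group's respondent rate to its population count:
  Coastal: 6,000 × 33.2% = 1992
  Inland: 4,400 × 35.7% = 1570.8
  Mountain: 10,800 × 37.9% = 4093.2
  Plains: 13,600 × 5.1% = 693.6
  Valley: 5,200 × 43.3% = 2251.6
Estimated total = 10601.2 → 10,600.

10,600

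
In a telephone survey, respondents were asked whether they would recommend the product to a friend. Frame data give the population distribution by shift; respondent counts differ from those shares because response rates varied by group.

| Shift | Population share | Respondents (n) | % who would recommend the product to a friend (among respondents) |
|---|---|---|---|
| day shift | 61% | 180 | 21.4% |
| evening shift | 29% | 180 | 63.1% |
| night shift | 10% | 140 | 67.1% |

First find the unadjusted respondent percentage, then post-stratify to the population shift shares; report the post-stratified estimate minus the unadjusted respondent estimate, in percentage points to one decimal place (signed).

Unadjusted (pooled respondent) estimate weights by respondent counts:
  (180/500)×21.4 + (180/500)×63.1 + (140/500)×67.1 = 49.208%
Post-stratifying to population shares instead:
  0.61×21.4 + 0.29×63.1 + 0.1×67.1 = 38.063%
Difference = 38.063 − 49.208 = -11.145 pp.

-11.1 percentage points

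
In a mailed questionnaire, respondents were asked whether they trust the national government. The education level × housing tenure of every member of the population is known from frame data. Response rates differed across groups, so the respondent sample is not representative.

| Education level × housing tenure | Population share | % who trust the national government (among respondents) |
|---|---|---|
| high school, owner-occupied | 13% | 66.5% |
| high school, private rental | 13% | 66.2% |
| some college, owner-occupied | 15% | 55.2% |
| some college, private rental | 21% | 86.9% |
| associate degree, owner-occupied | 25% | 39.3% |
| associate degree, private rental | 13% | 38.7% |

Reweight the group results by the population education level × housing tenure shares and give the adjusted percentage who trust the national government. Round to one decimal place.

58.6%

Reweight to the known education level × housing tenure distribution:
  high school, owner-occupied: 0.13 × 66.5 = 8.645
  high school, private rental: 0.13 × 66.2 = 8.606
  some college, owner-occupied: 0.15 × 55.2 = 8.28
  some college, private rental: 0.21 × 86.9 = 18.249
  associate degree, owner-occupied: 0.25 × 39.3 = 9.825
  associate degree, private rental: 0.13 × 38.7 = 5.031
Post-stratified estimate = 58.636 → 58.6%.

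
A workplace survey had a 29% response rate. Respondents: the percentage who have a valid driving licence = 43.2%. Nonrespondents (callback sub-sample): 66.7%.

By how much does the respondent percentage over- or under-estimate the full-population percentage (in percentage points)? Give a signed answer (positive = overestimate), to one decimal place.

Nonresponse fraction = 1 − 0.29 = 0.71.
Bias = (nonresponse fraction) × (respondent percentage − nonrespondent percentage)
     = 0.71 × (43.2 − 66.7) = 0.71 × -23.5 = -16.685.

-16.7 percentage points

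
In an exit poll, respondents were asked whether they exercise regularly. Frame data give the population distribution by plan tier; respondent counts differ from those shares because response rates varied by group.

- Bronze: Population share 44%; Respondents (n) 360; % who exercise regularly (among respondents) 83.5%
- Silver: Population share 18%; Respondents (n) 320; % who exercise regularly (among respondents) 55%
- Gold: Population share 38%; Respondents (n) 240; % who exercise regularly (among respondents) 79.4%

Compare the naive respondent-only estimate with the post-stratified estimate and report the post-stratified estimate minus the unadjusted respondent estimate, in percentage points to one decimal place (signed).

Without adjustment, the pooled respondent share is:
  (360/920)×83.5 + (320/920)×55 + (240/920)×79.4 = 72.5174%
Reweighting by population plan tier shares:
  0.44×83.5 + 0.18×55 + 0.38×79.4 = 76.812%
Difference = 76.812 − 72.5174 = 4.2946 pp.

+4.3 percentage points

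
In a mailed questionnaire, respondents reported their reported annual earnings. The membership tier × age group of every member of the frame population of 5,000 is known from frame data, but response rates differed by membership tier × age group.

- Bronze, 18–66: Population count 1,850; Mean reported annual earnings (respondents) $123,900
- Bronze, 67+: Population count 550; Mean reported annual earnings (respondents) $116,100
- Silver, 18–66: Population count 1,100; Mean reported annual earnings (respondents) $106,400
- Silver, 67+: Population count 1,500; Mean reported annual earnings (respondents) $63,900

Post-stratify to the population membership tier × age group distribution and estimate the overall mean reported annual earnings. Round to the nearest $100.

Post-stratification weights by population share, not respondent share:
  Bronze, 18–66: (1,850/5,000) × 123,900 = 45,843
  Bronze, 67+: (550/5,000) × 116,100 = 12,771
  Silver, 18–66: (1,100/5,000) × 106,400 = 23,408
  Silver, 67+: (1,500/5,000) × 63,900 = 19,170
Post-stratified estimate = 101,192 → $101,200.

$101,200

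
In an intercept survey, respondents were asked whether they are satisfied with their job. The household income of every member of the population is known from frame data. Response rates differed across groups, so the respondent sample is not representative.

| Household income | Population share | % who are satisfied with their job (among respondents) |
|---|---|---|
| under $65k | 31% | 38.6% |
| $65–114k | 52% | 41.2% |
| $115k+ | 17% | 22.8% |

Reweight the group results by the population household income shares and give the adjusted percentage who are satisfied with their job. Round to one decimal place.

Post-stratification weights by population share, not respondent share:
  under $65k: 0.31 × 38.6 = 11.966
  $65–114k: 0.52 × 41.2 = 21.424
  $115k+: 0.17 × 22.8 = 3.876
Post-stratified estimate = 37.266 → 37.3%.

37.3%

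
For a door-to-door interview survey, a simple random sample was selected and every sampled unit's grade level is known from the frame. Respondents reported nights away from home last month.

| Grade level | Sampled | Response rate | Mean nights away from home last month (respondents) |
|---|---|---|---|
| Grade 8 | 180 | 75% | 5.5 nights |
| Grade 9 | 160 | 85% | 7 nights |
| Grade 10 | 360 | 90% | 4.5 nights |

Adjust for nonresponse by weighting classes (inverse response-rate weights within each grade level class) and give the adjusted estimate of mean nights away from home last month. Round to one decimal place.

5.3

Each respondent's weight = sampled/responded in their class; summing within a class gives n_sampled, so:
  Grade 8: 180 × 5.5 = 990
  Grade 9: 160 × 7 = 1120
  Grade 10: 360 × 4.5 = 1620
Adjusted estimate = 3730 / 700 = 5.32857 → 5.3.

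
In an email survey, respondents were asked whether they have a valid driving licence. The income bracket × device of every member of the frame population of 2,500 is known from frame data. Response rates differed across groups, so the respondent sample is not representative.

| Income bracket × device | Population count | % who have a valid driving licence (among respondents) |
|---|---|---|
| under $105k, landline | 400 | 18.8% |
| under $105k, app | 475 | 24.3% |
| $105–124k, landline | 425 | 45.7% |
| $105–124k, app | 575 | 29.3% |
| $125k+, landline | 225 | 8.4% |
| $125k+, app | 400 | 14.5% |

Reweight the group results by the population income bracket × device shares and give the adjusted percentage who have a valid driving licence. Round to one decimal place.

25.2%

Reweight to the known income bracket × device distribution:
  under $105k, landline: (400/2,500) × 18.8 = 3.008
  under $105k, app: (475/2,500) × 24.3 = 4.617
  $105–124k, landline: (425/2,500) × 45.7 = 7.769
  $105–124k, app: (575/2,500) × 29.3 = 6.739
  $125k+, landline: (225/2,500) × 8.4 = 0.756
  $125k+, app: (400/2,500) × 14.5 = 2.32
Post-stratified estimate = 25.209 → 25.2%.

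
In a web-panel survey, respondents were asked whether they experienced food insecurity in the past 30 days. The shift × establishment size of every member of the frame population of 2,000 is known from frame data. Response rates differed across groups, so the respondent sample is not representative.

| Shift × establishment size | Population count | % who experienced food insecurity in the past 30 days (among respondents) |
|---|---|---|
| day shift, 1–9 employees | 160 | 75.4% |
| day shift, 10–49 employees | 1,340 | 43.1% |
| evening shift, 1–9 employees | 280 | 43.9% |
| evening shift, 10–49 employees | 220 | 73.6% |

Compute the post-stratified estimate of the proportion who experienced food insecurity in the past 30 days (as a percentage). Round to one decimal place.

Weight each group's respondent value by its population share:
  day shift, 1–9 employees: (160/2,000) × 75.4 = 6.032
  day shift, 10–49 employees: (1,340/2,000) × 43.1 = 28.877
  evening shift, 1–9 employees: (280/2,000) × 43.9 = 6.146
  evening shift, 10–49 employees: (220/2,000) × 73.6 = 8.096
Post-stratified estimate = 49.151 → 49.2%.

49.2%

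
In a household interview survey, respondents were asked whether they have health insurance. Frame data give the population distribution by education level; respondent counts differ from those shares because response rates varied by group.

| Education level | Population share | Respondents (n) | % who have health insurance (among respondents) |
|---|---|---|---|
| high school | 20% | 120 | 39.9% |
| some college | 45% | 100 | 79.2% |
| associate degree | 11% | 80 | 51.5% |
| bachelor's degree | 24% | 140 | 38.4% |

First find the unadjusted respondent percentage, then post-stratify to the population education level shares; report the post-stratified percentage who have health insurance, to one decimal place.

Without adjustment, the pooled respondent share is:
  (120/440)×39.9 + (100/440)×79.2 + (80/440)×51.5 + (140/440)×38.4 = 50.4636%
Reweighting by population education level shares:
  0.2×39.9 + 0.45×79.2 + 0.11×51.5 + 0.24×38.4 = 58.501%

58.5%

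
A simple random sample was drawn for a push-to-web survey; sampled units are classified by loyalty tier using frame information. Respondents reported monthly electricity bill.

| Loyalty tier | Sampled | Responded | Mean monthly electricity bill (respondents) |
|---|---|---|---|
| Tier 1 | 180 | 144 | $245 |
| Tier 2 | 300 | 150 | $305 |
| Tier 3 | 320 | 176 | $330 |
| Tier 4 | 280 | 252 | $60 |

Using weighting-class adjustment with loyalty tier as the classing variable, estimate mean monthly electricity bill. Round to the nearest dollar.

Response rates by class: Tier 1 144/180 = 80%, Tier 2 150/300 = 50%, Tier 3 176/320 = 55%, Tier 4 252/280 = 90%.
Each respondent's weight = sampled/responded in their class; summing within a class gives n_sampled, so:
  Tier 1: 180 × 245 = 44,100
  Tier 2: 300 × 305 = 91,500
  Tier 3: 320 × 330 = 105,600
  Tier 4: 280 × 60 = 16,800
Adjusted estimate = 258,000 / 1,080 = 238.889 → $239.

$239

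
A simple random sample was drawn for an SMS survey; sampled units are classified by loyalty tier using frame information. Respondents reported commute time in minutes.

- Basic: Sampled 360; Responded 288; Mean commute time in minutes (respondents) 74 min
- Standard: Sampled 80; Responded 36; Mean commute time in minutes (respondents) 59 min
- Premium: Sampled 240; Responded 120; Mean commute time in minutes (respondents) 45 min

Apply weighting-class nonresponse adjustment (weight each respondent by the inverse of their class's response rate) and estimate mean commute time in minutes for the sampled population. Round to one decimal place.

62.0

Response rates by class: Basic 288/360 = 80%, Standard 36/80 = 45%, Premium 120/240 = 50%.
With weight = n_sampled/n_responded per class, the weighted class total is n_sampled:
  Basic: 360 × 74 = 26,640
  Standard: 80 × 59 = 4720
  Premium: 240 × 45 = 10,800
Adjusted estimate = 42,160 / 680 = 62 → 62.0.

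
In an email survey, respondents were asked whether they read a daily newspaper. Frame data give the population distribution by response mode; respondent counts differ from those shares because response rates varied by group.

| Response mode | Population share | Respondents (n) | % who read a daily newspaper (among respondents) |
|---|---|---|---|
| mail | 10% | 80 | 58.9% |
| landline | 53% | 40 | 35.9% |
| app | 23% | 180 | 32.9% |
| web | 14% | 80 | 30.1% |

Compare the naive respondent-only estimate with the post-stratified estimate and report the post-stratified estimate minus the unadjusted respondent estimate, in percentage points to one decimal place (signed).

Naive respondent-only estimate (weights = respondent counts):
  (80/380)×58.9 + (40/380)×35.9 + (180/380)×32.9 + (80/380)×30.1 = 38.1%
Post-stratifying to population shares instead:
  0.1×58.9 + 0.53×35.9 + 0.23×32.9 + 0.14×30.1 = 36.698%
Difference = 36.698 − 38.1 = -1.402 pp.

-1.4 percentage points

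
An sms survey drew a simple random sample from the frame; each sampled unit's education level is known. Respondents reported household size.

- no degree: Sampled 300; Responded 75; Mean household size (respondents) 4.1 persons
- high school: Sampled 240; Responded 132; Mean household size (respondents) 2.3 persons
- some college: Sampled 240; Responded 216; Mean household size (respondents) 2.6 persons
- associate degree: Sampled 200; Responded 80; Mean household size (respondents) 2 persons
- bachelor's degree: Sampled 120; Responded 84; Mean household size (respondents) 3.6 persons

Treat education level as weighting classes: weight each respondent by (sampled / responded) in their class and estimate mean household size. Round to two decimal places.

2.94

Class response rates: no degree 75/300 = 25%, high school 132/240 = 55%, some college 216/240 = 90%, associate degree 80/200 = 40%, bachelor's degree 84/120 = 70%.
Each respondent's weight = sampled/responded in their class; summing within a class gives n_sampled, so:
  no degree: 300 × 4.1 = 1230
  high school: 240 × 2.3 = 552
  some college: 240 × 2.6 = 624
  associate degree: 200 × 2 = 400
  bachelor's degree: 120 × 3.6 = 432
Adjusted estimate = 3238 / 1,100 = 2.94364 → 2.94.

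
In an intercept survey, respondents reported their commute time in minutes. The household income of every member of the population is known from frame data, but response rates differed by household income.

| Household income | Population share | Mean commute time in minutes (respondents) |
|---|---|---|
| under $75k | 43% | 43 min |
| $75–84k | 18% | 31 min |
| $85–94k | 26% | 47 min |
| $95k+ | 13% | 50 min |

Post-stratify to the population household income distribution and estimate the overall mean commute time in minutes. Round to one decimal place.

42.8

Weight each group's respondent value by its population share:
  under $75k: 0.43 × 43 = 18.49
  $75–84k: 0.18 × 31 = 5.58
  $85–94k: 0.26 × 47 = 12.22
  $95k+: 0.13 × 50 = 6.5
Post-stratified estimate = 42.79 → 42.8.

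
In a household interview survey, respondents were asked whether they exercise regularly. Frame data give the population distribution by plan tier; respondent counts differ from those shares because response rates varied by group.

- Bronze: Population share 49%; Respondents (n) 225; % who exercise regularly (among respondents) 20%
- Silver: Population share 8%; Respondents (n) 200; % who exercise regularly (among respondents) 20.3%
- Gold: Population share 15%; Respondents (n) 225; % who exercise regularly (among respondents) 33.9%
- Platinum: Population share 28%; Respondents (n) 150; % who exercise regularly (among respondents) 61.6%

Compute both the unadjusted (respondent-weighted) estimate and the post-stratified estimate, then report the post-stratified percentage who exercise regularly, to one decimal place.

Without adjustment, the pooled respondent share is:
  (225/800)×20 + (200/800)×20.3 + (225/800)×33.9 + (150/800)×61.6 = 31.7844%
Reweighting by population plan tier shares:
  0.49×20 + 0.08×20.3 + 0.15×33.9 + 0.28×61.6 = 33.757%

33.8%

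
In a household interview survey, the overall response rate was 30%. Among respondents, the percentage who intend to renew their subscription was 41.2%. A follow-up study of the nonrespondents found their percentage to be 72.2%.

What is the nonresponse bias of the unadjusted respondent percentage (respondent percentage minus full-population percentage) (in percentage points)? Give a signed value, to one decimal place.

-21.7 percentage points

Nonresponse fraction = 1 − 0.3 = 0.7.
Bias = (nonresponse fraction) × (respondent percentage − nonrespondent percentage)
     = 0.7 × (41.2 − 72.2) = 0.7 × -31 = -21.7.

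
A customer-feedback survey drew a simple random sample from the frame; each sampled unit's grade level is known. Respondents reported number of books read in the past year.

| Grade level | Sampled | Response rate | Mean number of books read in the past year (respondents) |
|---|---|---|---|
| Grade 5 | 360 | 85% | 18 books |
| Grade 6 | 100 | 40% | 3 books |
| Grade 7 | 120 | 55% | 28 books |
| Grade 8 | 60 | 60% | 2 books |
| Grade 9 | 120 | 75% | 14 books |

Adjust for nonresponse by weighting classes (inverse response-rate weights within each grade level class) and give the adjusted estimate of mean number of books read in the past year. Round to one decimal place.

With weight = n_sampled/n_responded per class, the weighted class total is n_sampled:
  Grade 5: 360 × 18 = 6480
  Grade 6: 100 × 3 = 300
  Grade 7: 120 × 28 = 3360
  Grade 8: 60 × 2 = 120
  Grade 9: 120 × 14 = 1680
Adjusted estimate = 11,940 / 760 = 15.7105 → 15.7.

15.7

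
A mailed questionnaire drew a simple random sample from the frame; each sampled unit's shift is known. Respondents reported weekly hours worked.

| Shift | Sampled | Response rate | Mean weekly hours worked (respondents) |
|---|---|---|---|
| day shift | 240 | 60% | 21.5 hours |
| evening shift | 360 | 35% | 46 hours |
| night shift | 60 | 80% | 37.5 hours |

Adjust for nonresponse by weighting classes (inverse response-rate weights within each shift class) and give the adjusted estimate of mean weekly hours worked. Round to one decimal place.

36.3

Each respondent's weight = sampled/responded in their class; summing within a class gives n_sampled, so:
  day shift: 240 × 21.5 = 5160
  evening shift: 360 × 46 = 16,560
  night shift: 60 × 37.5 = 2250
Adjusted estimate = 23,970 / 660 = 36.3182 → 36.3.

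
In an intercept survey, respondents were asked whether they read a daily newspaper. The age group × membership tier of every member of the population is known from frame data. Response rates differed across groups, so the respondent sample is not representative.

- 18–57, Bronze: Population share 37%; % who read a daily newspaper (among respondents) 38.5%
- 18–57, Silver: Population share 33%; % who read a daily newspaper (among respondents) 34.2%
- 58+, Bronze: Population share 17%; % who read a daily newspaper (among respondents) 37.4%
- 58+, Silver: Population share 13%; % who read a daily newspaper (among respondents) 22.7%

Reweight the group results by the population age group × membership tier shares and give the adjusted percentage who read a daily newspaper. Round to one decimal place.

Reweight to the known age group × membership tier distribution:
  18–57, Bronze: 0.37 × 38.5 = 14.245
  18–57, Silver: 0.33 × 34.2 = 11.286
  58+, Bronze: 0.17 × 37.4 = 6.358
  58+, Silver: 0.13 × 22.7 = 2.951
Post-stratified estimate = 34.84 → 34.8%.

34.8%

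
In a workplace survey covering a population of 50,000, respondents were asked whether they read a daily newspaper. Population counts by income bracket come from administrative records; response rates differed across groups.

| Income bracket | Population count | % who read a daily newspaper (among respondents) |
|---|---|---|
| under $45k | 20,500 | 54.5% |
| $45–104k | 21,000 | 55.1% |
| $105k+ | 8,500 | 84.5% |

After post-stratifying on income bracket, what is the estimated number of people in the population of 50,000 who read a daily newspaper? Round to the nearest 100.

29,900

Each cell contributes its population count × the respondent rate:
  under $45k: 20,500 × 54.5% = 11172.5
  $45–104k: 21,000 × 55.1% = 11,571
  $105k+: 8,500 × 84.5% = 7182.5
Estimated total = 29,926 → 29,900.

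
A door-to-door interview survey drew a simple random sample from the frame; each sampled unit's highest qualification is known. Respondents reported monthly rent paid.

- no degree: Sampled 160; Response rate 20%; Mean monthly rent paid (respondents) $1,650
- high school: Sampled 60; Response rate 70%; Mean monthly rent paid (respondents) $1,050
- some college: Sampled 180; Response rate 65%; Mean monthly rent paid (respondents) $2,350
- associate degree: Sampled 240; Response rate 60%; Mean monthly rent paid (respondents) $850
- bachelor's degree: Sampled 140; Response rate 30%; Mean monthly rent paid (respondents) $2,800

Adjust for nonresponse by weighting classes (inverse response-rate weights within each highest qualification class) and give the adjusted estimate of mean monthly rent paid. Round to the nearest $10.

With weight = n_sampled/n_responded per class, the weighted class total is n_sampled:
  no degree: 160 × 1650 = 264,000
  high school: 60 × 1050 = 63,000
  some college: 180 × 2350 = 423,000
  associate degree: 240 × 850 = 204,000
  bachelor's degree: 140 × 2800 = 392,000
Adjusted estimate = 1,346,000 / 780 = 1725.64 → $1,730.

$1,730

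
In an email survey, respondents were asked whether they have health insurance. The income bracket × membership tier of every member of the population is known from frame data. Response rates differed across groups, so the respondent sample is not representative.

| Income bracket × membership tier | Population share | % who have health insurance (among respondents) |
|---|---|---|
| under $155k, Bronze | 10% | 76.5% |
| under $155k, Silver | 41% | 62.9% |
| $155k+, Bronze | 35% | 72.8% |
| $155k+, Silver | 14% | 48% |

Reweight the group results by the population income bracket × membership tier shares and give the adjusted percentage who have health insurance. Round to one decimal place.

Reweight to the known income bracket × membership tier distribution:
  under $155k, Bronze: 0.1 × 76.5 = 7.65
  under $155k, Silver: 0.41 × 62.9 = 25.789
  $155k+, Bronze: 0.35 × 72.8 = 25.48
  $155k+, Silver: 0.14 × 48 = 6.72
Post-stratified estimate = 65.639 → 65.6%.

65.6%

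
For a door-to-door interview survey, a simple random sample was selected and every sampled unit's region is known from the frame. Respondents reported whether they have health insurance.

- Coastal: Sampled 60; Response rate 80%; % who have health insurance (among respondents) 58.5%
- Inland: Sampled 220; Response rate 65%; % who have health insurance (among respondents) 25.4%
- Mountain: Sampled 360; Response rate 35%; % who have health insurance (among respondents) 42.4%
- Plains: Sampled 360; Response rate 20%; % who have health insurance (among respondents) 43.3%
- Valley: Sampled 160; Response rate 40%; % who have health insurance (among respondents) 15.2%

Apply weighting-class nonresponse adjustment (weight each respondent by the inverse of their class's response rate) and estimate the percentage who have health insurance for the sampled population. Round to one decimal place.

36.5%

Inverse-response-rate weighting restores each class to its sampled count, so class totals weight by n_sampled:
  Coastal: 60 × 58.5 = 3510
  Inland: 220 × 25.4 = 5588
  Mountain: 360 × 42.4 = 15,264
  Plains: 360 × 43.3 = 15588
  Valley: 160 × 15.2 = 2432
Adjusted estimate = 42,382 / 1,160 = 36.5362 → 36.5%.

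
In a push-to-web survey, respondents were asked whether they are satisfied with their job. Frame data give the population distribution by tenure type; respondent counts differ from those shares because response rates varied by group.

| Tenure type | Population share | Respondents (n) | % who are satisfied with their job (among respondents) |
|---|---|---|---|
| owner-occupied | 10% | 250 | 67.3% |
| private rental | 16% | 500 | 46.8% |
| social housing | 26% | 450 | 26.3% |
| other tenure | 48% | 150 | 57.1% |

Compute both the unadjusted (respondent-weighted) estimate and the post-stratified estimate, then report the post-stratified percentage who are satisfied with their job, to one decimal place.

Naive respondent-only estimate (weights = respondent counts):
  (250/1350)×67.3 + (500/1350)×46.8 + (450/1350)×26.3 + (150/1350)×57.1 = 44.9074%
Post-stratified estimate weights by population shares:
  0.1×67.3 + 0.16×46.8 + 0.26×26.3 + 0.48×57.1 = 48.464%

48.5%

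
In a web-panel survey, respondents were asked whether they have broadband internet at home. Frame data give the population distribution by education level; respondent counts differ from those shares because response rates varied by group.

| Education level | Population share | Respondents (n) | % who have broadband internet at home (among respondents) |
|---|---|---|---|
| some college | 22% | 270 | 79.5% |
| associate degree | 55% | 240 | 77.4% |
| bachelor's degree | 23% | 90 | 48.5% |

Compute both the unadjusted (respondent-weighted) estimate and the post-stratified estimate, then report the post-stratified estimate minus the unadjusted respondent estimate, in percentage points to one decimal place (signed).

Without adjustment, the pooled respondent share is:
  (270/600)×79.5 + (240/600)×77.4 + (90/600)×48.5 = 74.01%
Post-stratified estimate weights by population shares:
  0.22×79.5 + 0.55×77.4 + 0.23×48.5 = 71.215%
Difference = 71.215 − 74.01 = -2.795 pp.

-2.8 percentage points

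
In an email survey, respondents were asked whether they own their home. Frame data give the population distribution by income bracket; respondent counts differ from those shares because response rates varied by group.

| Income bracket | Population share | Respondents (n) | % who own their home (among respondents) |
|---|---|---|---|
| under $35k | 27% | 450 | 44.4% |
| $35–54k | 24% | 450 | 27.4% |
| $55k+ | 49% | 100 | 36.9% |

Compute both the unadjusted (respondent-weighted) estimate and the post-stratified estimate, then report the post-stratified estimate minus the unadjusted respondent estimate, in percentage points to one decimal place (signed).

+0.6 percentage points

Without adjustment, the pooled respondent share is:
  (450/1000)×44.4 + (450/1000)×27.4 + (100/1000)×36.9 = 36%
Reweighting by population income bracket shares:
  0.27×44.4 + 0.24×27.4 + 0.49×36.9 = 36.645%
Difference = 36.645 − 36 = 0.645 pp.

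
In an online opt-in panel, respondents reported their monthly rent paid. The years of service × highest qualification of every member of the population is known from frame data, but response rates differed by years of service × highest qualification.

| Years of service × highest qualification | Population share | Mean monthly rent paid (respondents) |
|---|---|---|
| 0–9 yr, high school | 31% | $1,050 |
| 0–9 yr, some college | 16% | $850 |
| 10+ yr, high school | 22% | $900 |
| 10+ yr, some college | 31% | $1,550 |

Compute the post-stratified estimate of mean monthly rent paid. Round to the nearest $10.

Reweight to the known years of service × highest qualification distribution:
  0–9 yr, high school: 0.31 × 1050 = 325.5
  0–9 yr, some college: 0.16 × 850 = 136
  10+ yr, high school: 0.22 × 900 = 198
  10+ yr, some college: 0.31 × 1550 = 480.5
Post-stratified estimate = 1140 → $1,140.

$1,140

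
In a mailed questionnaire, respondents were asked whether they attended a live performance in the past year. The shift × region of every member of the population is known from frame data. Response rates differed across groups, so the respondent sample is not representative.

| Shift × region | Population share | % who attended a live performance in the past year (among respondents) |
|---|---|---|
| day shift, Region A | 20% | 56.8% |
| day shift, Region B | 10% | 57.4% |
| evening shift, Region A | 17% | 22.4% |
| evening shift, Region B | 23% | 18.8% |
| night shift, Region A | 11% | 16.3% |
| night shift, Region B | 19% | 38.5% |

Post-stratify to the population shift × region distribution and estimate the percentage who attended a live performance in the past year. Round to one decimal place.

Reweight to the known shift × region distribution:
  day shift, Region A: 0.2 × 56.8 = 11.36
  day shift, Region B: 0.1 × 57.4 = 5.74
  evening shift, Region A: 0.17 × 22.4 = 3.808
  evening shift, Region B: 0.23 × 18.8 = 4.324
  night shift, Region A: 0.11 × 16.3 = 1.793
  night shift, Region B: 0.19 × 38.5 = 7.315
Post-stratified estimate = 34.34 → 34.3%.

34.3%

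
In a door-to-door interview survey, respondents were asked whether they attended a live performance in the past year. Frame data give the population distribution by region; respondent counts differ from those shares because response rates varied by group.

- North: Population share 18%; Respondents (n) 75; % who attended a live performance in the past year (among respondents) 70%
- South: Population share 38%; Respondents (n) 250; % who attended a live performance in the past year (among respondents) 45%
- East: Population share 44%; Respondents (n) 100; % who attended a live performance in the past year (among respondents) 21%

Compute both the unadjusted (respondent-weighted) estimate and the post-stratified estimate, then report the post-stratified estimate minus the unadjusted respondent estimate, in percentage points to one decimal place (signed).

Unadjusted (pooled respondent) estimate weights by respondent counts:
  (75/425)×70 + (250/425)×45 + (100/425)×21 = 43.7647%
Post-stratified estimate weights by population shares:
  0.18×70 + 0.38×45 + 0.44×21 = 38.94%
Difference = 38.94 − 43.7647 = -4.8247 pp.

-4.8 percentage points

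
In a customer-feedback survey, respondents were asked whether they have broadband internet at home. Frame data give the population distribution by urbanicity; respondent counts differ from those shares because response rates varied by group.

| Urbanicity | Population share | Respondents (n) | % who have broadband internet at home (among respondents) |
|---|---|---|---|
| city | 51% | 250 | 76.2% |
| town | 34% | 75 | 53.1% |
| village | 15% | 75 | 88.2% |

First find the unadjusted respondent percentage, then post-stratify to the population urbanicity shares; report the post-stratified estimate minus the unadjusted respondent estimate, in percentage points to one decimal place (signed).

-4.0 percentage points

Naive respondent-only estimate (weights = respondent counts):
  (250/400)×76.2 + (75/400)×53.1 + (75/400)×88.2 = 74.1188%
Post-stratifying to population shares instead:
  0.51×76.2 + 0.34×53.1 + 0.15×88.2 = 70.146%
Difference = 70.146 − 74.1188 = -3.9728 pp.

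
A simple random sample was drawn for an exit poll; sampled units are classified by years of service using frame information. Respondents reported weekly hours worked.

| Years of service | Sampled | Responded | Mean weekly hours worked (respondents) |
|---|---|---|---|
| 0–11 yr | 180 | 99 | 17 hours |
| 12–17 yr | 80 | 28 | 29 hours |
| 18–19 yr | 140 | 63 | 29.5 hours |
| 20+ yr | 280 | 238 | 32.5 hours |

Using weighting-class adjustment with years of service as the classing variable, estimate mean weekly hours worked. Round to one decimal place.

27.4

Class response rates: 0–11 yr 99/180 = 55%, 12–17 yr 28/80 = 35%, 18–19 yr 63/140 = 45%, 20+ yr 238/280 = 85%.
Each respondent's weight = sampled/responded in their class; summing within a class gives n_sampled, so:
  0–11 yr: 180 × 17 = 3060
  12–17 yr: 80 × 29 = 2320
  18–19 yr: 140 × 29.5 = 4130
  20+ yr: 280 × 32.5 = 9100
Adjusted estimate = 18,610 / 680 = 27.3676 → 27.4.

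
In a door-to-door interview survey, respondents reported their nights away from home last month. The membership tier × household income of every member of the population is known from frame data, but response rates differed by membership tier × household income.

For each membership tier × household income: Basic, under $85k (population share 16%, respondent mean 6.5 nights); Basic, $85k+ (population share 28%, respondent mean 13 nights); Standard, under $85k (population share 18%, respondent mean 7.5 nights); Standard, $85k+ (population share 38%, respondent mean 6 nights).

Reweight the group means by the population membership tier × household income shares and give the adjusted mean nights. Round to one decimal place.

Post-stratification weights by population share, not respondent share:
  Basic, under $85k: 0.16 × 6.5 = 1.04
  Basic, $85k+: 0.28 × 13 = 3.64
  Standard, under $85k: 0.18 × 7.5 = 1.35
  Standard, $85k+: 0.38 × 6 = 2.28
Post-stratified estimate = 8.31 → 8.3.

8.3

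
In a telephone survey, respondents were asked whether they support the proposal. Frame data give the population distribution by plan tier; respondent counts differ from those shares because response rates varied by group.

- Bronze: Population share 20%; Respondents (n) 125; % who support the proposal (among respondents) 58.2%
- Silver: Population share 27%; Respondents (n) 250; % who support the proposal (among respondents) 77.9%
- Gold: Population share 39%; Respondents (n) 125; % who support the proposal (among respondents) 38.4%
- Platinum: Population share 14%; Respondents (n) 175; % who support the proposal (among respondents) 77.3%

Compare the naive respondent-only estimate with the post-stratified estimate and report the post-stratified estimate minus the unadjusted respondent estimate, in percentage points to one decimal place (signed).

-8.3 percentage points

Unadjusted (pooled respondent) estimate weights by respondent counts:
  (125/675)×58.2 + (250/675)×77.9 + (125/675)×38.4 + (175/675)×77.3 = 66.7815%
Post-stratifying to population shares instead:
  0.2×58.2 + 0.27×77.9 + 0.39×38.4 + 0.14×77.3 = 58.471%
Difference = 58.471 − 66.7815 = -8.3105 pp.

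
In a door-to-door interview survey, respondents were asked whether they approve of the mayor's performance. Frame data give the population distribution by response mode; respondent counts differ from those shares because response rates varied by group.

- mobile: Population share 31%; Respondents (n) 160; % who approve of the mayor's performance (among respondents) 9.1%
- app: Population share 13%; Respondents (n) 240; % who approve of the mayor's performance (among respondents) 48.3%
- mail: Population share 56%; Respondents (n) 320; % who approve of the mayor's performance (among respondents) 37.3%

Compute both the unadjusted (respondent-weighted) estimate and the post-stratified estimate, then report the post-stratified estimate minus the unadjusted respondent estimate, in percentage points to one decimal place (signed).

-4.7 percentage points

Naive respondent-only estimate (weights = respondent counts):
  (160/720)×9.1 + (240/720)×48.3 + (320/720)×37.3 = 34.7%
Post-stratifying to population shares instead:
  0.31×9.1 + 0.13×48.3 + 0.56×37.3 = 29.988%
Difference = 29.988 − 34.7 = -4.712 pp.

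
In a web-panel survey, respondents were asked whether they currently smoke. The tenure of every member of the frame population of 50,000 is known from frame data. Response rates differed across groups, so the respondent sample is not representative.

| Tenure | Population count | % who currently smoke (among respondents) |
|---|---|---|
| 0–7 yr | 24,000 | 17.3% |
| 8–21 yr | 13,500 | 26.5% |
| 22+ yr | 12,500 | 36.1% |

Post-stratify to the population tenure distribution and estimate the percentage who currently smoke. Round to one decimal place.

Reweight to the known tenure distribution:
  0–7 yr: (24,000/50,000) × 17.3 = 8.304
  8–21 yr: (13,500/50,000) × 26.5 = 7.155
  22+ yr: (12,500/50,000) × 36.1 = 9.025
Post-stratified estimate = 24.484 → 24.5%.

24.5%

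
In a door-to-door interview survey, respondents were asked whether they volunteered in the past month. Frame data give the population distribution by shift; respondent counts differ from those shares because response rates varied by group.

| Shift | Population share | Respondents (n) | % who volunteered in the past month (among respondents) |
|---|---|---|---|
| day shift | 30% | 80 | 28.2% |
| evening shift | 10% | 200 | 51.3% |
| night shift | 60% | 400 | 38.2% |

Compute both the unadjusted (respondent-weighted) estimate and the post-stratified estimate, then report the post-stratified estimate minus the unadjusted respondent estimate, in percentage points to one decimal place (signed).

Unadjusted (pooled respondent) estimate weights by respondent counts:
  (80/680)×28.2 + (200/680)×51.3 + (400/680)×38.2 = 40.8765%
Post-stratifying to population shares instead:
  0.3×28.2 + 0.1×51.3 + 0.6×38.2 = 36.51%
Difference = 36.51 − 40.8765 = -4.3665 pp.

-4.4 percentage points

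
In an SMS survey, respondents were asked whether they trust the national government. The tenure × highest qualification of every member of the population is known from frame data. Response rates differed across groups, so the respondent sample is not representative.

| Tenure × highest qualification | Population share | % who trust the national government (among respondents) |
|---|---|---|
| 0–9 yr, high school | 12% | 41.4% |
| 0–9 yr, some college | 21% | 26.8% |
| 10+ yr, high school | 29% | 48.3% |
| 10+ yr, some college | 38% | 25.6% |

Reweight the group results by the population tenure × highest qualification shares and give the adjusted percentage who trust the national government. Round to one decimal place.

34.3%

Weight each group's respondent value by its population share:
  0–9 yr, high school: 0.12 × 41.4 = 4.968
  0–9 yr, some college: 0.21 × 26.8 = 5.628
  10+ yr, high school: 0.29 × 48.3 = 14.007
  10+ yr, some college: 0.38 × 25.6 = 9.728
Post-stratified estimate = 34.331 → 34.3%.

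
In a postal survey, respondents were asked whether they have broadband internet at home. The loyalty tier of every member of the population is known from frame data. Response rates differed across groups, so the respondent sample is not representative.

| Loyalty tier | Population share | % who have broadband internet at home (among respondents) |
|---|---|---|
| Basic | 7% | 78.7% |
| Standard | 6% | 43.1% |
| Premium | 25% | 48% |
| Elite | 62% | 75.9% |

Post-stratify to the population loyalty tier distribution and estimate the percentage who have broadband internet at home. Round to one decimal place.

67.2%

Each cell contributes population-share × respondent value:
  Basic: 0.07 × 78.7 = 5.509
  Standard: 0.06 × 43.1 = 2.586
  Premium: 0.25 × 48 = 12
  Elite: 0.62 × 75.9 = 47.058
Post-stratified estimate = 67.153 → 67.2%.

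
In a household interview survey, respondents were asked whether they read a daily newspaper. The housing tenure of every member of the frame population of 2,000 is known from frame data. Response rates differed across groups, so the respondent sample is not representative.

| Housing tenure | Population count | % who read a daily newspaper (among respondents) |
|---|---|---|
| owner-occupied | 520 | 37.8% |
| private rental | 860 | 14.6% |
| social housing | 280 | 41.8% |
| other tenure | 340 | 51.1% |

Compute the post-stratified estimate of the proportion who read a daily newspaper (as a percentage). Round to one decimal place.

30.6%

Reweight to the known housing tenure distribution:
  owner-occupied: (520/2,000) × 37.8 = 9.828
  private rental: (860/2,000) × 14.6 = 6.278
  social housing: (280/2,000) × 41.8 = 5.852
  other tenure: (340/2,000) × 51.1 = 8.687
Post-stratified estimate = 30.645 → 30.6%.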